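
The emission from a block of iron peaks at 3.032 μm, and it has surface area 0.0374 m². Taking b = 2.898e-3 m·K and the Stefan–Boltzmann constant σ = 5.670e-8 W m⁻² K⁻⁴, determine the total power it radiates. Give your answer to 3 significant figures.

Wien's law: T = b/λ_max = 2.898×10⁻³/3.032×10⁻⁶ = 955.805 K.
Area A = 0.0374 m².
Then P = σAT⁴ = 5.670×10⁻⁸×0.0374×(955.805)⁴ = 1.77×10³ W.

P ≈ 1.77×10³ W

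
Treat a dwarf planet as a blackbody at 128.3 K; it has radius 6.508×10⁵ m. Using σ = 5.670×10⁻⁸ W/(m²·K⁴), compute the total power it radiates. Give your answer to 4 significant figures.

Surface area A = 4πR² = 4π(6.508×10⁵ m)² = 5.32237×10¹² m².
P = σAT⁴ = 5.670×10⁻⁸ × 5.32237×10¹² × (128.3)⁴ = 8.177×10¹³ W.

P ≈ 8.177×10¹³ W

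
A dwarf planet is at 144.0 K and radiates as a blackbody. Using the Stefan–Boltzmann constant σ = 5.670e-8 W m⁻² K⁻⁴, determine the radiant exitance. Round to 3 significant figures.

I ≈ 24.4 W/m²

Stefan–Boltzmann: I = σT⁴ = 5.670×10⁻⁸ × (144.0)⁴ = 24.4 W/m².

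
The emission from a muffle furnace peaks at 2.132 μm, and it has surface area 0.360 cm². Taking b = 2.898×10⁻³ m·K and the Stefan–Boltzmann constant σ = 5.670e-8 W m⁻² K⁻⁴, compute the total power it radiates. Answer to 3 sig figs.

Wien's law: T = b/λ_max = 2.898×10⁻³/2.132×10⁻⁶ = 1359.29 K.
Area A = 0.360 cm² = 3.60×10⁻⁵ m².
Then P = σAT⁴ = 5.670×10⁻⁸×3.60×10⁻⁵×(1359.29)⁴ = 6.97 W.

P ≈ 6.97 W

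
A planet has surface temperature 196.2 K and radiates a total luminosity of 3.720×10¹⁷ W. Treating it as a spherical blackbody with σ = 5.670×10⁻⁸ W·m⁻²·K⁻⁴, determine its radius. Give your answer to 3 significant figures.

L = 4πR²σT⁴ ⇒ R = √(L/(4πσT⁴)).
σT⁴ = 84.0193 W/m², so R = √(3.720×10¹⁷/(4π×84.0193)) = 1.88×10⁷ m.

R ≈ 1.88×10⁷ m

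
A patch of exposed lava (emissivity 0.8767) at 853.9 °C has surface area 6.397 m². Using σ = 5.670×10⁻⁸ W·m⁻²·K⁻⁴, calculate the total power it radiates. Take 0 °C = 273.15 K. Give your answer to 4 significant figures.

P ≈ 5.131×10⁵ W

T = 853.9 °C + 273.15 = 1127.05 K.
Area A = 6.397 m².
P = εσAT⁴ = 0.8767 × 5.670×10⁻⁸ × 6.397 × (1127.05)⁴ = 5.131×10⁵ W.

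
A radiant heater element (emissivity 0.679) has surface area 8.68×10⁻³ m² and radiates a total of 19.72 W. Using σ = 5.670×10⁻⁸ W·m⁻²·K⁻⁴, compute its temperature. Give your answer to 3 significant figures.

Area A = 8.68×10⁻³ m².
P = εσAT⁴ ⇒ T = (P/(εσA))^(1/4) = (19.72/(0.679×5.670×10⁻⁸×8.68×10⁻³))^(1/4) = 493 K.

T ≈ 493 K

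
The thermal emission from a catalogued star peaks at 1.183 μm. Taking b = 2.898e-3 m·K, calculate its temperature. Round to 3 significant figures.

T ≈ 2.45×10³ K

Wien's law gives T = b/λ_max = (2.898×10⁻³ m·K)/(1.183×10⁻⁶ m) = 2.45×10³ K.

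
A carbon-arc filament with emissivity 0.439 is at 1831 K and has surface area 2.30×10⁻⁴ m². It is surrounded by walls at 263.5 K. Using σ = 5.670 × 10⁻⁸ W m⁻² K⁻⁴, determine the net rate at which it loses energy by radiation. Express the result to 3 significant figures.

Net loss ≈ 64.3 W

Area A = 2.30×10⁻⁴ m².
Net radiated power P_net = εσA(T⁴ − T₀⁴) = 0.439×5.670×10⁻⁸×2.30×10⁻⁴×(1831⁴ − 263.5⁴).
T⁴ − T₀⁴ = 1.12397×10¹³ − 4.82084×10⁹ = 1.12349×10¹³ K⁴, so P_net = 64.3 W.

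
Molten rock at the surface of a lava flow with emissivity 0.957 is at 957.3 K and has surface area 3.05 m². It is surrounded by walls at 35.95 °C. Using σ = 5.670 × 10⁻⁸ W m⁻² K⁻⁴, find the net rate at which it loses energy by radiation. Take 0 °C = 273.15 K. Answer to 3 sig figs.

Surroundings: T = 35.95 °C + 273.15 = 309.10 K.
Area A = 3.05 m².
Net radiated power P_net = εσA(T⁴ − T₀⁴) = 0.957×5.670×10⁻⁸×3.05×(957.3⁴ − 309.10⁴).
T⁴ − T₀⁴ = 8.39832×10¹¹ − 9.12843×10⁹ = 8.30704×10¹¹ K⁴, so P_net = 1.37×10⁵ W.

Net loss ≈ 1.37×10⁵ W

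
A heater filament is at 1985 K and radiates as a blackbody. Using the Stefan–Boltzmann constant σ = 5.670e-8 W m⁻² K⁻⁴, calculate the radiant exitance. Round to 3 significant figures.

I ≈ 8.80×10⁵ W/m²

Stefan–Boltzmann: I = σT⁴ = 5.670×10⁻⁸ × (1985)⁴ = 8.80×10⁵ W/m².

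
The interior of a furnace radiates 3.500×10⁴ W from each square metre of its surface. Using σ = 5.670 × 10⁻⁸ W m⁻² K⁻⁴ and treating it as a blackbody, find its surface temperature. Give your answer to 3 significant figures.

I = σT⁴, so T = (I/σ)^(1/4) = (3.500×10⁴/(5.670×10⁻⁸))^(1/4) = 886 K.

T ≈ 886 K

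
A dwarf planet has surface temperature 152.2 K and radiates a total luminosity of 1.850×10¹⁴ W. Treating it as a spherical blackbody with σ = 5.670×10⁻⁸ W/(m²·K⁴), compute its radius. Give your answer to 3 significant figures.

R ≈ 6.96×10⁵ m

L = 4πR²σT⁴ ⇒ R = √(L/(4πσT⁴)).
σT⁴ = 30.4258 W/m², so R = √(1.850×10¹⁴/(4π×30.4258)) = 6.96×10⁵ m.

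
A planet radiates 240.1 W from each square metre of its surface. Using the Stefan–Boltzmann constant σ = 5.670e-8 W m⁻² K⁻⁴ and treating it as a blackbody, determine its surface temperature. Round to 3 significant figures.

I = σT⁴, so T = (I/σ)^(1/4) = (240.1/(5.670×10⁻⁸))^(1/4) = 255 K.

T ≈ 255 K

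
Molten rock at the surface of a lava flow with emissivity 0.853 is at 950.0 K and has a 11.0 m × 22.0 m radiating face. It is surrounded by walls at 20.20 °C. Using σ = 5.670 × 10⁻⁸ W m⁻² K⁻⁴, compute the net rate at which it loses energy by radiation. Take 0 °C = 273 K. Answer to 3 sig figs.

Surroundings: T = 20.20 °C + 273 = 293.20 K.
Area A = 11.0 × 22.0 = 242 m².
Net radiated power P_net = εσA(T⁴ − T₀⁴) = 0.853×5.670×10⁻⁸×242×(950.0⁴ − 293.20⁴).
T⁴ − T₀⁴ = 8.14506×10¹¹ − 7.39019×10⁹ = 8.07116×10¹¹ K⁴, so P_net = 9.45×10⁶ W.

Net loss ≈ 9.45×10⁶ W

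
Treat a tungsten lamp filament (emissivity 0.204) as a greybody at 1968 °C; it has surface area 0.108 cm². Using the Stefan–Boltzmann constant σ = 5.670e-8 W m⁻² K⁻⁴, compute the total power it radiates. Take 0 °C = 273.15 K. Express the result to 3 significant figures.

T = 1968 °C + 273.15 = 2241.15 K.
Area A = 0.108 cm² = 1.08×10⁻⁵ m².
P = εσAT⁴ = 0.204 × 5.670×10⁻⁸ × 1.08×10⁻⁵ × (2241.15)⁴ = 3.15 W.

P ≈ 3.15 W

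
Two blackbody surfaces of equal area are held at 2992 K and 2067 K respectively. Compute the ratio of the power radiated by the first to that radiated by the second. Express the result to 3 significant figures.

P₁/P₂ ≈ 4.39

With equal areas, P₁/P₂ = (T₁/T₂)⁴ = (2992/2067)⁴ = 4.39.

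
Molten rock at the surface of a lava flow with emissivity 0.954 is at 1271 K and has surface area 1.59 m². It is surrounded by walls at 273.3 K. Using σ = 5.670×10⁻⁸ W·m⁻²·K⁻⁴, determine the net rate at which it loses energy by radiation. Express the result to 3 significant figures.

Net loss ≈ 2.24×10⁵ W

Area A = 1.59 m².
Net radiated power P_net = εσA(T⁴ − T₀⁴) = 0.954×5.670×10⁻⁸×1.59×(1271⁴ − 273.3⁴).
T⁴ − T₀⁴ = 2.60965×10¹² − 5.57903×10⁹ = 2.60407×10¹² K⁴, so P_net = 2.24×10⁵ W.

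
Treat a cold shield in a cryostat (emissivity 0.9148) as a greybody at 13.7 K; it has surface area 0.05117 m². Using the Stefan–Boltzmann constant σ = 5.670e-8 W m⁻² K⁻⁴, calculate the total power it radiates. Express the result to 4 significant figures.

Area A = 0.05117 m².
P = εσAT⁴ = 0.9148 × 5.670×10⁻⁸ × 0.05117 × (13.7)⁴ = 9.350×10⁻⁵ W.

P ≈ 9.350×10⁻⁵ W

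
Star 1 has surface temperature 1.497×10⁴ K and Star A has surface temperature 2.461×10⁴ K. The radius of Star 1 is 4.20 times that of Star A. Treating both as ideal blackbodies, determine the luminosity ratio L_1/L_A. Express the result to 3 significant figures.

L_1/L_A ≈ 2.42

L ∝ R²T⁴, so L_1/L_A = (R_1/R_A)²(T_1/T_A)⁴ = (4.20)² × (1.497×10⁴/2.461×10⁴)⁴ = 17.64 × 0.136912 = 2.42.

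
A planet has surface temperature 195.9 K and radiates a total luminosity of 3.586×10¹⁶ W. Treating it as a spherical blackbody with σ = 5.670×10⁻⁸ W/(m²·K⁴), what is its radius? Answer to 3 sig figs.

L = 4πR²σT⁴ ⇒ R = √(L/(4πσT⁴)).
σT⁴ = 83.5066 W/m², so R = √(3.586×10¹⁶/(4π×83.5066)) = 5.85×10⁶ m.

R ≈ 5.85×10⁶ m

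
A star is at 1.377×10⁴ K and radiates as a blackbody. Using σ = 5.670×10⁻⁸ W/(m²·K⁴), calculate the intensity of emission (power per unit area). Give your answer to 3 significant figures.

I ≈ 2.04×10⁹ W/m²

Stefan–Boltzmann: I = σT⁴ = 5.670×10⁻⁸ × (1.377×10⁴)⁴ = 2.04×10⁹ W/m².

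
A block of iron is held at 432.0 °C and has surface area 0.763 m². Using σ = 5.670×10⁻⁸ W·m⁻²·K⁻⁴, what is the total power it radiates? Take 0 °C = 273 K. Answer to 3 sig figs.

T = 432.0 °C + 273 = 705.0 K.
Area A = 0.763 m².
P = σAT⁴ = 5.670×10⁻⁸ × 0.763 × (705.0)⁴ = 1.07×10⁴ W.

P ≈ 1.07×10⁴ W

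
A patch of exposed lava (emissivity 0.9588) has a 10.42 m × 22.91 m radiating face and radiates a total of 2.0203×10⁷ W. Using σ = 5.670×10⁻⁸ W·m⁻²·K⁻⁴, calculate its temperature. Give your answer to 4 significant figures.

Area A = 10.42 × 22.91 = 238.722 m².
P = εσAT⁴ ⇒ T = (P/(εσA))^(1/4) = (2.0203×10⁷/(0.9588×5.670×10⁻⁸×238.722))^(1/4) = 1117 K.

T ≈ 1117 K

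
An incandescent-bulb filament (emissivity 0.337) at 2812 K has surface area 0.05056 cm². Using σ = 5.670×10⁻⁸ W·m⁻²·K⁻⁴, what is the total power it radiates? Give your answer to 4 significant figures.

Area A = 0.05056 cm² = 5.056×10⁻⁶ m².
P = εσAT⁴ = 0.337 × 5.670×10⁻⁸ × 5.056×10⁻⁶ × (2812)⁴ = 6.041 W.

P ≈ 6.041 W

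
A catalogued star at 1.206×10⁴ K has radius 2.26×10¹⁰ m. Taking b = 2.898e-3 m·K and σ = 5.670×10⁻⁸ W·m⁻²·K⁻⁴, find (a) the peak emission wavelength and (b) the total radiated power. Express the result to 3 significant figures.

λ_max ≈ 240 nm; P ≈ 7.70×10³⁰ W

(a) λ_max = b/T = 2.898×10⁻³/1.206×10⁴ = 2.403×10⁻⁷ m = 240 nm.
Surface area A = 4πR² = 4π(2.26×10¹⁰ m)² = 6.41840×10²¹ m².
(b) P = σAT⁴ = 5.670×10⁻⁸×6.41840×10²¹×(1.206×10⁴)⁴ = 7.70×10³⁰ W.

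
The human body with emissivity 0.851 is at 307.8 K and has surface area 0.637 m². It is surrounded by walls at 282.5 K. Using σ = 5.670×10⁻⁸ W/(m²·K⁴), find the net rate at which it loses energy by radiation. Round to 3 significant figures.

Area A = 0.637 m².
Net radiated power P_net = εσA(T⁴ − T₀⁴) = 0.851×5.670×10⁻⁸×0.637×(307.8⁴ − 282.5⁴).
T⁴ − T₀⁴ = 8.97583×10⁹ − 6.36904×10⁹ = 2.60679×10⁹ K⁴, so P_net = 80.1 W.

Net loss ≈ 80.1 W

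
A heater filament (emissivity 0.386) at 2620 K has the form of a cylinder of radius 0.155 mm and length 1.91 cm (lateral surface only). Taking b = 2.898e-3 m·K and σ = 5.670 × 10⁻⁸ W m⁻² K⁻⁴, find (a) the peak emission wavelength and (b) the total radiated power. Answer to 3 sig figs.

(a) λ_max = b/T = 2.898×10⁻³/2620 = 1.106×10⁻⁶ m = 1.11 μm.
Lateral area A = 2πrL = 2π×1.55×10⁻⁴×0.0191 = 1.86014×10⁻⁵ m².
(b) P = εσAT⁴ = 0.386×5.670×10⁻⁸×1.86014×10⁻⁵×(2620)⁴ = 19.2 W.

λ_max ≈ 1.11 μm; P ≈ 19.2 W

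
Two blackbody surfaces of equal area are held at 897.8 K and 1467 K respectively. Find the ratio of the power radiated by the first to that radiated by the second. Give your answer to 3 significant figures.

With equal areas, P₁/P₂ = (T₁/T₂)⁴ = (897.8/1467)⁴ = 0.140.

P₁/P₂ ≈ 0.140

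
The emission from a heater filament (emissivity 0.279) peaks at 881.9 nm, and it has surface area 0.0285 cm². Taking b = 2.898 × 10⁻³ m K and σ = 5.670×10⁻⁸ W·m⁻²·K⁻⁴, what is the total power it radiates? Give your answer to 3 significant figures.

P ≈ 5.26 W

Wien's law: T = b/λ_max = 2.898×10⁻³/8.819×10⁻⁷ = 3286.09 K.
Area A = 0.0285 cm² = 2.85×10⁻⁶ m².
Then P = εσAT⁴ = 0.279×5.670×10⁻⁸×2.85×10⁻⁶×(3286.09)⁴ = 5.26 W.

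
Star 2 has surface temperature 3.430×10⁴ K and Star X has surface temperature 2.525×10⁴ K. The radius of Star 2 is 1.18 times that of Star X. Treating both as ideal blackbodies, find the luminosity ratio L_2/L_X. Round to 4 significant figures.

L_2/L_X ≈ 4.741

L ∝ R²T⁴, so L_2/L_X = (R_2/R_X)²(T_2/T_X)⁴ = (1.18)² × (3.430×10⁴/2.525×10⁴)⁴ = 1.3924 × 3.40511 = 4.741.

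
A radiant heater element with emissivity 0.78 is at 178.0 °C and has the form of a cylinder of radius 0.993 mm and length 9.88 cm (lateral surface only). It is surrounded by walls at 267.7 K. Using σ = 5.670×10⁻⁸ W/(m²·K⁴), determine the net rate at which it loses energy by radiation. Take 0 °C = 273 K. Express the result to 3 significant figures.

Net loss ≈ 0.988 W

T = 178.0 °C + 273 = 451.0 K.
Lateral area A = 2πrL = 2π×9.93×10⁻⁴×0.0988 = 6.16433×10⁻⁴ m².
Net radiated power P_net = εσA(T⁴ − T₀⁴) = 0.78×5.670×10⁻⁸×6.16433×10⁻⁴×(451.0⁴ − 267.7⁴).
T⁴ − T₀⁴ = 4.13720×10¹⁰ − 5.13563×10⁹ = 3.62364×10¹⁰ K⁴, so P_net = 0.988 W.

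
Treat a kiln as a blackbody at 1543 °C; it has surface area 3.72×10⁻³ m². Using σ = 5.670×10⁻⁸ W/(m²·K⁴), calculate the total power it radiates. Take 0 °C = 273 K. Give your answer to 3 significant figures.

T = 1543 °C + 273 = 1816 K.
Area A = 3.72×10⁻³ m².
P = σAT⁴ = 5.670×10⁻⁸ × 3.72×10⁻³ × (1816)⁴ = 2.29×10³ W.

P ≈ 2.29×10³ W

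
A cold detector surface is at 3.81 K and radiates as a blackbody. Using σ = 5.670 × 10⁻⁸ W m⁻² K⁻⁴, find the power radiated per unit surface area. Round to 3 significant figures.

Stefan–Boltzmann: I = σT⁴ = 5.670×10⁻⁸ × (3.81)⁴ = 1.19×10⁻⁵ W/m².

I ≈ 1.19×10⁻⁵ W/m²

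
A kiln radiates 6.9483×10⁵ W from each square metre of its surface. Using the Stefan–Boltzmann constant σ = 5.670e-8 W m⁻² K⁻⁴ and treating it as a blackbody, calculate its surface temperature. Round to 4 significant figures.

T ≈ 1871 K

I = σT⁴, so T = (I/σ)^(1/4) = (6.9483×10⁵/(5.670×10⁻⁸))^(1/4) = 1871 K.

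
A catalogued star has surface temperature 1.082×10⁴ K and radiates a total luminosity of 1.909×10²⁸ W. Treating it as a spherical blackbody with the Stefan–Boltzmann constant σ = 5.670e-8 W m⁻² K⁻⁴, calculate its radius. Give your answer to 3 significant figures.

R ≈ 1.40×10⁹ m

L = 4πR²σT⁴ ⇒ R = √(L/(4πσT⁴)).
σT⁴ = 7.77127×10⁸ W/m², so R = √(1.909×10²⁸/(4π×7.77127×10⁸)) = 1.40×10⁹ m.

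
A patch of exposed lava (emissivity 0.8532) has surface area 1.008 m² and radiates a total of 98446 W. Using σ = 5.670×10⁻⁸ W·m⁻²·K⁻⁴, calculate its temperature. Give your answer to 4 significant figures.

Area A = 1.008 m².
P = εσAT⁴ ⇒ T = (P/(εσA))^(1/4) = (98446/(0.8532×5.670×10⁻⁸×1.008))^(1/4) = 1192 K.

T ≈ 1192 K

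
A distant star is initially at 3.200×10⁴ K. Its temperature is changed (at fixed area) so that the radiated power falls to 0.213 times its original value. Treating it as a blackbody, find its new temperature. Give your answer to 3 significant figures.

T₂ ≈ 2.17×10⁴ K

P ∝ T⁴, so T₂/T₁ = (P₂/P₁)^(1/4) = (0.213)^(1/4) = 0.679352.
T₂ = 3.200×10⁴ × 0.679352 = 2.17×10⁴ K.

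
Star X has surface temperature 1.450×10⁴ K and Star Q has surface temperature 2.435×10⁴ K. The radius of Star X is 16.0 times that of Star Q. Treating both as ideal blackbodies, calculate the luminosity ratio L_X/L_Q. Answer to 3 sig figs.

L ∝ R²T⁴, so L_X/L_Q = (R_X/R_Q)²(T_X/T_Q)⁴ = (16.0)² × (1.450×10⁴/2.435×10⁴)⁴ = 256 × 0.125741 = 32.2.

L_X/L_Q ≈ 32.2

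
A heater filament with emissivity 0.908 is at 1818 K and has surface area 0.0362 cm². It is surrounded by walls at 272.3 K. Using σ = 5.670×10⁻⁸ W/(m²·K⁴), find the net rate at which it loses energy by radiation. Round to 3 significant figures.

Area A = 0.0362 cm² = 3.62×10⁻⁶ m².
Net radiated power P_net = εσA(T⁴ − T₀⁴) = 0.908×5.670×10⁻⁸×3.62×10⁻⁶×(1818⁴ − 272.3⁴).
T⁴ − T₀⁴ = 1.09238×10¹³ − 5.49782×10⁹ = 1.09183×10¹³ K⁴, so P_net = 2.03 W.

Net loss ≈ 2.03 W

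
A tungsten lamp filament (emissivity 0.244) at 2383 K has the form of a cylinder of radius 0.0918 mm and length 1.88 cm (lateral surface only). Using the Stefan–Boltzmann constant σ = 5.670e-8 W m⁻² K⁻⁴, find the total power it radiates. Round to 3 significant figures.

P ≈ 4.84 W

Lateral area A = 2πrL = 2π×9.18×10⁻⁵×0.0188 = 1.08438×10⁻⁵ m².
P = εσAT⁴ = 0.244 × 5.670×10⁻⁸ × 1.08438×10⁻⁵ × (2383)⁴ = 4.84 W.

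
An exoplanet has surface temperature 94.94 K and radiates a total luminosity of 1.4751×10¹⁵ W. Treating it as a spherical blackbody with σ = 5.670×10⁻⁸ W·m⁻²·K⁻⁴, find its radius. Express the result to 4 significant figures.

L = 4πR²σT⁴ ⇒ R = √(L/(4πσT⁴)).
σT⁴ = 4.60659 W/m², so R = √(1.4751×10¹⁵/(4π×4.60659)) = 5.048×10⁶ m.

R ≈ 5.048×10⁶ m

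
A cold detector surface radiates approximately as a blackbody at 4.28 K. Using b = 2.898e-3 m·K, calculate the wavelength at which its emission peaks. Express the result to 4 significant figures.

Wien's displacement law: λ_max = b/T = (2.898×10⁻³ m·K)/(4.28 K) = 6.7710×10⁻⁴ m.
That is 6.771×10⁻⁴ m, in the infrared range.

λ_max ≈ 6.771×10⁻⁴ m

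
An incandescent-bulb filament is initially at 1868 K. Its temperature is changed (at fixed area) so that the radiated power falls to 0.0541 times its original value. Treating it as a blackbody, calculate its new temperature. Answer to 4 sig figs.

T₂ ≈ 900.9 K

P ∝ T⁴, so T₂/T₁ = (P₂/P₁)^(1/4) = (0.0541)^(1/4) = 0.482280.
T₂ = 1868 × 0.482280 = 900.9 K.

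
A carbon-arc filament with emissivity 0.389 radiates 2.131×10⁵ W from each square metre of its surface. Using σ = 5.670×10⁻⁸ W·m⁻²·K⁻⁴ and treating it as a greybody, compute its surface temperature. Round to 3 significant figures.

I = εσT⁴, so T = (I/εσ)^(1/4) = (2.131×10⁵/(0.389×5.670×10⁻⁸))^(1/4) = 1.76×10³ K.

T ≈ 1.76×10³ K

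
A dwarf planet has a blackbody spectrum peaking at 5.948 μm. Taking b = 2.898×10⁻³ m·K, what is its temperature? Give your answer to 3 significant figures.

T ≈ 487 K

Wien's law gives T = b/λ_max = (2.898×10⁻³ m·K)/(5.948×10⁻⁶ m) = 487 K.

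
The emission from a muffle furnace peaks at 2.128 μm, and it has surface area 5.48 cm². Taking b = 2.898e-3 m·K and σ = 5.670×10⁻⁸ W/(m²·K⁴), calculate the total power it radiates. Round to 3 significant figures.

P ≈ 107 W

Wien's law: T = b/λ_max = 2.898×10⁻³/2.128×10⁻⁶ = 1361.84 K.
Area A = 5.48 cm² = 5.48×10⁻⁴ m².
Then P = σAT⁴ = 5.670×10⁻⁸×5.48×10⁻⁴×(1361.84)⁴ = 107 W.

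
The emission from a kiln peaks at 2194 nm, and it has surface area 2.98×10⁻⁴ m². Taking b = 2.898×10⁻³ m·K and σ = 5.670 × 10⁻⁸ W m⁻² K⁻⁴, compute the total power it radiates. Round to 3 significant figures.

P ≈ 51.4 W

Wien's law: T = b/λ_max = 2.898×10⁻³/2.194×10⁻⁶ = 1320.88 K.
Area A = 2.98×10⁻⁴ m².
Then P = σAT⁴ = 5.670×10⁻⁸×2.98×10⁻⁴×(1320.88)⁴ = 51.4 W.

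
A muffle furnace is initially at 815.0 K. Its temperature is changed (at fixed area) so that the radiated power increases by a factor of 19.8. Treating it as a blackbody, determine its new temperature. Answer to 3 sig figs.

P ∝ T⁴, so T₂/T₁ = (P₂/P₁)^(1/4) = (19.8)^(1/4) = 2.10944.
T₂ = 815.0 × 2.10944 = 1.72×10³ K.

T₂ ≈ 1.72×10³ K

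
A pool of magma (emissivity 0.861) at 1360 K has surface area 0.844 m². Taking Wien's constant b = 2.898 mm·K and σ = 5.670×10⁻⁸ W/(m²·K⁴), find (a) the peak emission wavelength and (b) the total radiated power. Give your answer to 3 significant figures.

(a) λ_max = b/T = 2.898×10⁻³/1360 = 2.131×10⁻⁶ m = 2.13 μm.
Area A = 0.844 m².
(b) P = εσAT⁴ = 0.861×5.670×10⁻⁸×0.844×(1360)⁴ = 1.41×10⁵ W.

λ_max ≈ 2.13 μm; P ≈ 1.41×10⁵ W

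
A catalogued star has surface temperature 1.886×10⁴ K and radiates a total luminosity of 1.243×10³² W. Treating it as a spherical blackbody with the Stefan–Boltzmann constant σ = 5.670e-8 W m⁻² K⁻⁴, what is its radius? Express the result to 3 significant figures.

R ≈ 3.71×10¹⁰ m

L = 4πR²σT⁴ ⇒ R = √(L/(4πσT⁴)).
σT⁴ = 7.17381×10⁹ W/m², so R = √(1.243×10³²/(4π×7.17381×10⁹)) = 3.71×10¹⁰ m.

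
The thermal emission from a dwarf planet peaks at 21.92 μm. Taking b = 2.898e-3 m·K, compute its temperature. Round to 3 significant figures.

Wien's law gives T = b/λ_max = (2.898×10⁻³ m·K)/(2.192×10⁻⁵ m) = 132 K.

T ≈ 132 K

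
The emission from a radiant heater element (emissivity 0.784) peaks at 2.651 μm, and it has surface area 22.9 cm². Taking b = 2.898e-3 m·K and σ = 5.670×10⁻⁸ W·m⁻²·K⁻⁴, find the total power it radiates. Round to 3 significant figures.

P ≈ 145 W

Wien's law: T = b/λ_max = 2.898×10⁻³/2.651×10⁻⁶ = 1093.17 K.
Area A = 22.9 cm² = 2.29×10⁻³ m².
Then P = εσAT⁴ = 0.784×5.670×10⁻⁸×2.29×10⁻³×(1093.17)⁴ = 145 W.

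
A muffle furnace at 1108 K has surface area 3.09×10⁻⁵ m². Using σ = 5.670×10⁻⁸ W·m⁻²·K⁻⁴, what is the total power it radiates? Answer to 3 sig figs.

P ≈ 2.64 W

Area A = 3.09×10⁻⁵ m².
P = σAT⁴ = 5.670×10⁻⁸ × 3.09×10⁻⁵ × (1108)⁴ = 2.64 W.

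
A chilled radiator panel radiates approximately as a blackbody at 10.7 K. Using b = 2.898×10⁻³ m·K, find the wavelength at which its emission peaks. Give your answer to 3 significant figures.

Wien's displacement law: λ_max = b/T = (2.898×10⁻³ m·K)/(10.7 K) = 2.708×10⁻⁴ m.
That is 0.271 mm, in the infrared range.

λ_max ≈ 0.271 mm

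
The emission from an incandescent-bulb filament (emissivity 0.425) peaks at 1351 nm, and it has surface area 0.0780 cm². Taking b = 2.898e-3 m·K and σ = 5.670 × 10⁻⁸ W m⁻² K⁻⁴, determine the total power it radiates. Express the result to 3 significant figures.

P ≈ 3.98 W

Wien's law: T = b/λ_max = 2.898×10⁻³/1.351×10⁻⁶ = 2145.08 K.
Area A = 0.0780 cm² = 7.80×10⁻⁶ m².
Then P = εσAT⁴ = 0.425×5.670×10⁻⁸×7.80×10⁻⁶×(2145.08)⁴ = 3.98 W.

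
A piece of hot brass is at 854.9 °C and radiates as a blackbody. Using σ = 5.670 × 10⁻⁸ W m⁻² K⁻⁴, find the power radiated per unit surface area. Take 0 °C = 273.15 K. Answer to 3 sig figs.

I ≈ 9.18×10⁴ W/m²

T = 854.9 °C + 273.15 = 1128.05 K.
Stefan–Boltzmann: I = σT⁴ = 5.670×10⁻⁸ × (1128.05)⁴ = 9.18×10⁴ W/m².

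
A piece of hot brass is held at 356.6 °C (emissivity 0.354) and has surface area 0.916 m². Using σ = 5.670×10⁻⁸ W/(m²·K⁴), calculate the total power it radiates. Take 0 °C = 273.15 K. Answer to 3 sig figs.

P ≈ 2.89×10³ W

T = 356.6 °C + 273.15 = 629.75 K.
Area A = 0.916 m².
P = εσAT⁴ = 0.354 × 5.670×10⁻⁸ × 0.916 × (629.75)⁴ = 2.89×10³ W.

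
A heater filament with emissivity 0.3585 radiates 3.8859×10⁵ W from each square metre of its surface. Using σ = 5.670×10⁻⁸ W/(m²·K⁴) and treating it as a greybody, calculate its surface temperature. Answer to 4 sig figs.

T ≈ 2091 K

I = εσT⁴, so T = (I/εσ)^(1/4) = (3.8859×10⁵/(0.3585×5.670×10⁻⁸))^(1/4) = 2091 K.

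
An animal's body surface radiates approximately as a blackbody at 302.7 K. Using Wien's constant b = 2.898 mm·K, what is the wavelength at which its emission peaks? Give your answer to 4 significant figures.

λ_max ≈ 9.574 μm

Wien's displacement law: λ_max = b/T = (2.898×10⁻³ m·K)/(302.7 K) = 9.5738×10⁻⁶ m.
That is 9.574 μm, in the infrared range.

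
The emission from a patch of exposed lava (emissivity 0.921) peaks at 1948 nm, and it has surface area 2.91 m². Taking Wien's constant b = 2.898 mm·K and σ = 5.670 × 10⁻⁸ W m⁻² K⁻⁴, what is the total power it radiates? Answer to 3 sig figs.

P ≈ 7.44×10⁵ W

Wien's law: T = b/λ_max = 2.898×10⁻³/1.948×10⁻⁶ = 1487.68 K.
Area A = 2.91 m².
Then P = εσAT⁴ = 0.921×5.670×10⁻⁸×2.91×(1487.68)⁴ = 7.44×10⁵ W.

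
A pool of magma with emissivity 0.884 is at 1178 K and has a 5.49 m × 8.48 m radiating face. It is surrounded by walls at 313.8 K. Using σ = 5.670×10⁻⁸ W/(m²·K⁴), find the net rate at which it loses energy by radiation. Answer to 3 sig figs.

Area A = 5.49 × 8.48 = 46.5552 m².
Net radiated power P_net = εσA(T⁴ − T₀⁴) = 0.884×5.670×10⁻⁸×46.5552×(1178⁴ − 313.8⁴).
T⁴ − T₀⁴ = 1.92567×10¹² − 9.69643×10⁹ = 1.91597×10¹² K⁴, so P_net = 4.47×10⁶ W.

Net loss ≈ 4.47×10⁶ W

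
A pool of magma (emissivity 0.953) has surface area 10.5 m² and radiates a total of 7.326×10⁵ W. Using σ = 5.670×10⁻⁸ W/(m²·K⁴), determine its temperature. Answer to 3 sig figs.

T ≈ 1.07×10³ K

Area A = 10.5 m².
P = εσAT⁴ ⇒ T = (P/(εσA))^(1/4) = (7.326×10⁵/(0.953×5.670×10⁻⁸×10.5))^(1/4) = 1.07×10³ K.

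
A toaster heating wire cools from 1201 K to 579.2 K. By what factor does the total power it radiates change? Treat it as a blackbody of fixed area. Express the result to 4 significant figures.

P ∝ T⁴, so P₂/P₁ = (T₂/T₁)⁴ = (579.2/1201)⁴ = (0.482265)⁴ = 0.05409.

P₂/P₁ ≈ 0.05409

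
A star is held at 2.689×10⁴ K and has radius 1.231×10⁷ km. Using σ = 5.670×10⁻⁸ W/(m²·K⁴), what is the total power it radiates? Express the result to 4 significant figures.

P ≈ 5.645×10³¹ W

Surface area A = 4πR² = 4π(1.231×10¹⁰ m)² = 1.90426×10²¹ m².
P = σAT⁴ = 5.670×10⁻⁸ × 1.90426×10²¹ × (2.689×10⁴)⁴ = 5.645×10³¹ W.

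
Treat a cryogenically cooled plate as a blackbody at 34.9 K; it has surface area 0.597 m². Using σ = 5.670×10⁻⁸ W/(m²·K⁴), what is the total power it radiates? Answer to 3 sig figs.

P ≈ 0.0502 W

Area A = 0.597 m².
P = σAT⁴ = 5.670×10⁻⁸ × 0.597 × (34.9)⁴ = 0.0502 W.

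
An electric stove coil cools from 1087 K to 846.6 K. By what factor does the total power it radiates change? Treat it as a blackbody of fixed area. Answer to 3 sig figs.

P ∝ T⁴, so P₂/P₁ = (T₂/T₁)⁴ = (846.6/1087)⁴ = (0.778841)⁴ = 0.368.

P₂/P₁ ≈ 0.368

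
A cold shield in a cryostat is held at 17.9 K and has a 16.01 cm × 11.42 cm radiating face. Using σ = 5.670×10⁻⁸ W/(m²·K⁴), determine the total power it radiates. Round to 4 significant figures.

P ≈ 1.064×10⁻⁴ W

Area A = 0.1601 × 0.1142 = 0.0182834 m².
P = σAT⁴ = 5.670×10⁻⁸ × 0.0182834 × (17.9)⁴ = 1.064×10⁻⁴ W.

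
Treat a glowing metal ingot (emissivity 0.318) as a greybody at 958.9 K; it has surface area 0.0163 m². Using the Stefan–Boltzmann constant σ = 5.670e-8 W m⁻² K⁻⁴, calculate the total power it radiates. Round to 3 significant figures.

P ≈ 248 W

Area A = 0.0163 m².
P = εσAT⁴ = 0.318 × 5.670×10⁻⁸ × 0.0163 × (958.9)⁴ = 248 W.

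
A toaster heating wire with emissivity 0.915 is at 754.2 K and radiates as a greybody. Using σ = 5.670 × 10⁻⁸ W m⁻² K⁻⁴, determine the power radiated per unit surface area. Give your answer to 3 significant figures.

I ≈ 1.68×10⁴ W/m²

Stefan–Boltzmann: I = εσT⁴ = 0.915 × 5.670×10⁻⁸ × (754.2)⁴ = 1.68×10⁴ W/m².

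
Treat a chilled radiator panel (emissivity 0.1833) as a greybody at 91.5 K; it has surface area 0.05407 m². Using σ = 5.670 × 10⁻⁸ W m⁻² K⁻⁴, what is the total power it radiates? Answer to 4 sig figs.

P ≈ 0.03939 W

Area A = 0.05407 m².
P = εσAT⁴ = 0.1833 × 5.670×10⁻⁸ × 0.05407 × (91.5)⁴ = 0.03939 W.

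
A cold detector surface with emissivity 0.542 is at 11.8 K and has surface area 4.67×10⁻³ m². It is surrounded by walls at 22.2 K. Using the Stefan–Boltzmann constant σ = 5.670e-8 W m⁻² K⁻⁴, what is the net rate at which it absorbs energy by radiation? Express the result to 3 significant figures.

Net gain ≈ 3.21×10⁻⁵ W

Area A = 4.67×10⁻³ m².
Net radiated power P_net = εσA(T⁴ − T₀⁴) = 0.542×5.670×10⁻⁸×4.67×10⁻³×(11.8⁴ − 22.2⁴).
T⁴ − T₀⁴ = 19387.8 − 2.42891×10⁵ = -2.23503×10⁵ K⁴, so P_net = -3.21×10⁻⁵ W — negative, meaning a net gain of 3.21×10⁻⁵ W.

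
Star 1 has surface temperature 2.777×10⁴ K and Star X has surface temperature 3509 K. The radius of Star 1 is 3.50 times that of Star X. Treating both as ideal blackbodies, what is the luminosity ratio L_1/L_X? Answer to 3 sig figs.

L ∝ R²T⁴, so L_1/L_X = (R_1/R_X)²(T_1/T_X)⁴ = (3.50)² × (2.777×10⁴/3509)⁴ = 12.25 × 3922.56 = 4.81×10⁴.

L_1/L_X ≈ 4.81×10⁴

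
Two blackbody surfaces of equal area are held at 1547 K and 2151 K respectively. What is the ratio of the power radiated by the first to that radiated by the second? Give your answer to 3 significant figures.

P₁/P₂ ≈ 0.268

With equal areas, P₁/P₂ = (T₁/T₂)⁴ = (1547/2151)⁴ = 0.268.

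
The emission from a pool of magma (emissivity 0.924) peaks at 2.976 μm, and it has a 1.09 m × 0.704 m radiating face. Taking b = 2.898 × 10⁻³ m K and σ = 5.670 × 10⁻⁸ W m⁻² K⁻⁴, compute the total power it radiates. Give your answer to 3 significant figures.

Wien's law: T = b/λ_max = 2.898×10⁻³/2.976×10⁻⁶ = 973.790 K.
Area A = 1.09 × 0.704 = 0.76736 m².
Then P = εσAT⁴ = 0.924×5.670×10⁻⁸×0.76736×(973.790)⁴ = 3.62×10⁴ W.

P ≈ 3.62×10⁴ W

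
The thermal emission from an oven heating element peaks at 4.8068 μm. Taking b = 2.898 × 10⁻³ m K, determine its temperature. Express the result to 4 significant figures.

Wien's law gives T = b/λ_max = (2.898×10⁻³ m·K)/(4.8068×10⁻⁶ m) = 602.9 K.

T ≈ 602.9 K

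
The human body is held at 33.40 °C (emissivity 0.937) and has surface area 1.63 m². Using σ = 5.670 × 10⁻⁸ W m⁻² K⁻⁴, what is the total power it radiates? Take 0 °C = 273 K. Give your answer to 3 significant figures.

P ≈ 763 W

T = 33.40 °C + 273 = 306.40 K.
Area A = 1.63 m².
P = εσAT⁴ = 0.937 × 5.670×10⁻⁸ × 1.63 × (306.40)⁴ = 763 W.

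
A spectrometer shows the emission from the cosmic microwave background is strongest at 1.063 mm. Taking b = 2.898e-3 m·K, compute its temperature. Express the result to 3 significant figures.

Wien's law gives T = b/λ_max = (2.898×10⁻³ m·K)/(1.063×10⁻³ m) = 2.73 K.

T ≈ 2.73 K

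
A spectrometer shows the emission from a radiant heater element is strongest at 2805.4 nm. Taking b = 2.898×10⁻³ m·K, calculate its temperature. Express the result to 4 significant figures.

Wien's law gives T = b/λ_max = (2.898×10⁻³ m·K)/(2.8054×10⁻⁶ m) = 1033 K.

T ≈ 1033 K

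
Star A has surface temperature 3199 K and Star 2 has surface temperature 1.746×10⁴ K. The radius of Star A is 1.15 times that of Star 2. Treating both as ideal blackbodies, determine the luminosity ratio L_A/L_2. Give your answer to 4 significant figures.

L_A/L_2 ≈ 1.490×10⁻³

L ∝ R²T⁴, so L_A/L_2 = (R_A/R_2)²(T_A/T_2)⁴ = (1.15)² × (3199/1.746×10⁴)⁴ = 1.3225 × 1.12689×10⁻³ = 1.490×10⁻³.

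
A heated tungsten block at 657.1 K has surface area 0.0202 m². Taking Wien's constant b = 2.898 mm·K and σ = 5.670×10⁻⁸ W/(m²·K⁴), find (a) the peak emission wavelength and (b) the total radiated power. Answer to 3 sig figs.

λ_max ≈ 4.41 μm; P ≈ 214 W

(a) λ_max = b/T = 2.898×10⁻³/657.1 = 4.410×10⁻⁶ m = 4.41 μm.
Area A = 0.0202 m².
(b) P = σAT⁴ = 5.670×10⁻⁸×0.0202×(657.1)⁴ = 214 W.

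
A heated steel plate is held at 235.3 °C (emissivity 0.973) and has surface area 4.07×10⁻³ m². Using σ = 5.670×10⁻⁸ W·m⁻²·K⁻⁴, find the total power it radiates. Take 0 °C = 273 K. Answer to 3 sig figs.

P ≈ 15.0 W

T = 235.3 °C + 273 = 508.3 K.
Area A = 4.07×10⁻³ m².
P = εσAT⁴ = 0.973 × 5.670×10⁻⁸ × 4.07×10⁻³ × (508.3)⁴ = 15.0 W.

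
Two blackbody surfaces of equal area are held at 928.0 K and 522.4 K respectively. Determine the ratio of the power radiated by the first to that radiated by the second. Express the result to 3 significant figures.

With equal areas, P₁/P₂ = (T₁/T₂)⁴ = (928.0/522.4)⁴ = 9.96.

P₁/P₂ ≈ 9.96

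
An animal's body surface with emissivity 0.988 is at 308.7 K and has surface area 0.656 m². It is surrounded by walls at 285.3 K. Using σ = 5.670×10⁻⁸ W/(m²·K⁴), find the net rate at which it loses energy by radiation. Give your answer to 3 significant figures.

Area A = 0.656 m².
Net radiated power P_net = εσA(T⁴ − T₀⁴) = 0.988×5.670×10⁻⁸×0.656×(308.7⁴ − 285.3⁴).
T⁴ − T₀⁴ = 9.08127×10⁹ − 6.62532×10⁹ = 2.45595×10⁹ K⁴, so P_net = 90.3 W.

Net loss ≈ 90.3 W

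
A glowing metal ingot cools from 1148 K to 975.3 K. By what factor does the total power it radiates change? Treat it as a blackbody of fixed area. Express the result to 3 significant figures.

P ∝ T⁴, so P₂/P₁ = (T₂/T₁)⁴ = (975.3/1148)⁴ = (0.849564)⁴ = 0.521.

P₂/P₁ ≈ 0.521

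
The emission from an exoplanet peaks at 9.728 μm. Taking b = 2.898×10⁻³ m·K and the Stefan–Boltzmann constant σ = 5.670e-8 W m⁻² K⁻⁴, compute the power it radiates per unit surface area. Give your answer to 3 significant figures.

I ≈ 447 W/m²

Wien's law: T = b/λ_max = 2.898×10⁻³/9.728×10⁻⁶ = 297.903 K.
Then I = σT⁴ = 5.670×10⁻⁸×(297.903)⁴ = 447 W/m².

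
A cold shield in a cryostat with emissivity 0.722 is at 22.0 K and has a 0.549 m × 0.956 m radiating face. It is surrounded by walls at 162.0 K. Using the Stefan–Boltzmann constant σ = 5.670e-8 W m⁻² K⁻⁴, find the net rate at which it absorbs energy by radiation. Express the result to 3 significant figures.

Net gain ≈ 14.8 W

Area A = 0.549 × 0.956 = 0.524844 m².
Net radiated power P_net = εσA(T⁴ − T₀⁴) = 0.722×5.670×10⁻⁸×0.524844×(22.0⁴ − 162.0⁴).
T⁴ − T₀⁴ = 2.34256×10⁵ − 6.88748×10⁸ = -6.88514×10⁸ K⁴, so P_net = -14.8 W — negative, meaning a net gain of 14.8 W.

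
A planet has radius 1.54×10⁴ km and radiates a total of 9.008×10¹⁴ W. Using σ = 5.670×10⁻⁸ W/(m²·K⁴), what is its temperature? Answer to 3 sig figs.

Surface area A = 4πR² = 4π(1.54×10⁷ m)² = 2.98024×10¹⁵ m².
P = σAT⁴ ⇒ T = (P/(σA))^(1/4) = (9.008×10¹⁴/(5.670×10⁻⁸×2.98024×10¹⁵))^(1/4) = 48.1 K.

T ≈ 48.1 K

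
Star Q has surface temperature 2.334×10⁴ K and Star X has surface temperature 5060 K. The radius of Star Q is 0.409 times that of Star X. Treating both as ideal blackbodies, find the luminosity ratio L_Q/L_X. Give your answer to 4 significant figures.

L ∝ R²T⁴, so L_Q/L_X = (R_Q/R_X)²(T_Q/T_X)⁴ = (0.409)² × (2.334×10⁴/5060)⁴ = 0.167281 × 452.690 = 75.73.

L_Q/L_X ≈ 75.73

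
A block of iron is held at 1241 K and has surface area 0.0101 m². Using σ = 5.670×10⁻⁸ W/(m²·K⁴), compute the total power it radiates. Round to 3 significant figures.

Area A = 0.0101 m².
P = σAT⁴ = 5.670×10⁻⁸ × 0.0101 × (1241)⁴ = 1.36×10³ W.

P ≈ 1.36×10³ W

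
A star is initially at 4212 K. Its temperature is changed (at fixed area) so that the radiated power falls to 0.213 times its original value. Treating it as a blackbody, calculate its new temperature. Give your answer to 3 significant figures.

T₂ ≈ 2.86×10³ K

P ∝ T⁴, so T₂/T₁ = (P₂/P₁)^(1/4) = (0.213)^(1/4) = 0.679352.
T₂ = 4212 × 0.679352 = 2.86×10³ K.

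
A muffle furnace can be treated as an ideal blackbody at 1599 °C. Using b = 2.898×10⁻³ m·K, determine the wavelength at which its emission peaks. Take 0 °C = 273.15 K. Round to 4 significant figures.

λ_max ≈ 1.548 μm

T = 1599 °C + 273.15 = 1872.15 K.
Wien's displacement law: λ_max = b/T = (2.898×10⁻³ m·K)/(1872.15 K) = 1.5480×10⁻⁶ m.
That is 1.548 μm, in the infrared range.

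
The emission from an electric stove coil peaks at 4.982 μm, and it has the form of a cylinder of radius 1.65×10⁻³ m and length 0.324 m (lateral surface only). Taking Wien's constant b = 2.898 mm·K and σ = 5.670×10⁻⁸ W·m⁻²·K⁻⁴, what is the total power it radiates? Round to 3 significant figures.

P ≈ 21.8 W

Wien's law: T = b/λ_max = 2.898×10⁻³/4.982×10⁻⁶ = 581.694 K.
Lateral area A = 2πrL = 2π×1.65×10⁻³×0.324 = 3.35899×10⁻³ m².
Then P = σAT⁴ = 5.670×10⁻⁸×3.35899×10⁻³×(581.694)⁴ = 21.8 W.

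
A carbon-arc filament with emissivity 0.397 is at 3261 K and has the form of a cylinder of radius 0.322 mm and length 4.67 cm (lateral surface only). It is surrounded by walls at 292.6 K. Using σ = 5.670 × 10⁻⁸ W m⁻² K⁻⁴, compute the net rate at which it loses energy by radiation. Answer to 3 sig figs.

Lateral area A = 2πrL = 2π×3.22×10⁻⁴×0.0467 = 9.44828×10⁻⁵ m².
Net radiated power P_net = εσA(T⁴ − T₀⁴) = 0.397×5.670×10⁻⁸×9.44828×10⁻⁵×(3261⁴ − 292.6⁴).
T⁴ − T₀⁴ = 1.13085×10¹⁴ − 7.32989×10⁹ = 1.13078×10¹⁴ K⁴, so P_net = 240 W.

Net loss ≈ 240 W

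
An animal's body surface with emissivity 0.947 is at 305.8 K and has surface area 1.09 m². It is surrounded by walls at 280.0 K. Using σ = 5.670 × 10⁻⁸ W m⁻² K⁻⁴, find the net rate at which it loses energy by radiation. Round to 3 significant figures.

Area A = 1.09 m².
Net radiated power P_net = εσA(T⁴ − T₀⁴) = 0.947×5.670×10⁻⁸×1.09×(305.8⁴ − 280.0⁴).
T⁴ − T₀⁴ = 8.74480×10⁹ − 6.14656×10⁹ = 2.59824×10⁹ K⁴, so P_net = 152 W.

Net loss ≈ 152 W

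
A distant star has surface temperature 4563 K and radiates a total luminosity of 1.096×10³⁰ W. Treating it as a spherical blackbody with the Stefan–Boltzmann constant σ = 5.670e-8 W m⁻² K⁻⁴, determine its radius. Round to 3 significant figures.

L = 4πR²σT⁴ ⇒ R = √(L/(4πσT⁴)).
σT⁴ = 2.45802×10⁷ W/m², so R = √(1.096×10³⁰/(4π×2.45802×10⁷)) = 5.96×10¹⁰ m.

R ≈ 5.96×10¹⁰ m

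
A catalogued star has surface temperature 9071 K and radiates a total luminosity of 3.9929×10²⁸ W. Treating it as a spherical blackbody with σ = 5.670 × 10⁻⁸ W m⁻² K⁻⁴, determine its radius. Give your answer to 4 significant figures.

L = 4πR²σT⁴ ⇒ R = √(L/(4πσT⁴)).
σT⁴ = 3.83887×10⁸ W/m², so R = √(3.9929×10²⁸/(4π×3.83887×10⁸)) = 2.877×10⁹ m.

R ≈ 2.877×10⁹ m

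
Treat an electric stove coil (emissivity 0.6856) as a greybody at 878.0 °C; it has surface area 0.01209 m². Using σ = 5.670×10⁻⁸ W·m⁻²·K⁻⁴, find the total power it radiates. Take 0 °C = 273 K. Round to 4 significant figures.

P ≈ 824.9 W

T = 878.0 °C + 273 = 1151.0 K.
Area A = 0.01209 m².
P = εσAT⁴ = 0.6856 × 5.670×10⁻⁸ × 0.01209 × (1151.0)⁴ = 824.9 W.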